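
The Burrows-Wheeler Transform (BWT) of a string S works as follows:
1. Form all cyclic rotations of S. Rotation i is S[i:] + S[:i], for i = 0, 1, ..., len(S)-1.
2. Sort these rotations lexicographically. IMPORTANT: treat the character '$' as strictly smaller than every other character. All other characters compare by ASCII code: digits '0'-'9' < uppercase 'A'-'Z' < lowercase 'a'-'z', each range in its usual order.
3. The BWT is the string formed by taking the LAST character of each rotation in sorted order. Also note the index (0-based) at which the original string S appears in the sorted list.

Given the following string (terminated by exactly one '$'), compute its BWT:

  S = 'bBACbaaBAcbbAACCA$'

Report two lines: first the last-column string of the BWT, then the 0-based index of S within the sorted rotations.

Answer: ACbABBbaCAAabb$CcA
14

Derivation:
All 18 rotations (rotation i = S[i:]+S[:i]):
  rot[0] = bBACbaaBAcbbAACCA$
  rot[1] = BACbaaBAcbbAACCA$b
  rot[2] = ACbaaBAcbbAACCA$bB
  rot[3] = CbaaBAcbbAACCA$bBA
  rot[4] = baaBAcbbAACCA$bBAC
  rot[5] = aaBAcbbAACCA$bBACb
  rot[6] = aBAcbbAACCA$bBACba
  rot[7] = BAcbbAACCA$bBACbaa
  rot[8] = AcbbAACCA$bBACbaaB
  rot[9] = cbbAACCA$bBACbaaBA
  rot[10] = bbAACCA$bBACbaaBAc
  rot[11] = bAACCA$bBACbaaBAcb
  rot[12] = AACCA$bBACbaaBAcbb
  rot[13] = ACCA$bBACbaaBAcbbA
  rot[14] = CCA$bBACbaaBAcbbAA
  rot[15] = CA$bBACbaaBAcbbAAC
  rot[16] = A$bBACbaaBAcbbAACC
  rot[17] = $bBACbaaBAcbbAACCA
Sorted (with $ < everything):
  sorted[0] = $bBACbaaBAcbbAACCA  (last char: 'A')
  sorted[1] = A$bBACbaaBAcbbAACC  (last char: 'C')
  sorted[2] = AACCA$bBACbaaBAcbb  (last char: 'b')
  sorted[3] = ACCA$bBACbaaBAcbbA  (last char: 'A')
  sorted[4] = ACbaaBAcbbAACCA$bB  (last char: 'B')
  sorted[5] = AcbbAACCA$bBACbaaB  (last char: 'B')
  sorted[6] = BACbaaBAcbbAACCA$b  (last char: 'b')
  sorted[7] = BAcbbAACCA$bBACbaa  (last char: 'a')
  sorted[8] = CA$bBACbaaBAcbbAAC  (last char: 'C')
  sorted[9] = CCA$bBACbaaBAcbbAA  (last char: 'A')
  sorted[10] = CbaaBAcbbAACCA$bBA  (last char: 'A')
  sorted[11] = aBAcbbAACCA$bBACba  (last char: 'a')
  sorted[12] = aaBAcbbAACCA$bBACb  (last char: 'b')
  sorted[13] = bAACCA$bBACbaaBAcb  (last char: 'b')
  sorted[14] = bBACbaaBAcbbAACCA$  (last char: '$')
  sorted[15] = baaBAcbbAACCA$bBAC  (last char: 'C')
  sorted[16] = bbAACCA$bBACbaaBAc  (last char: 'c')
  sorted[17] = cbbAACCA$bBACbaaBA  (last char: 'A')
Last column: ACbABBbaCAAabb$CcA
Original string S is at sorted index 14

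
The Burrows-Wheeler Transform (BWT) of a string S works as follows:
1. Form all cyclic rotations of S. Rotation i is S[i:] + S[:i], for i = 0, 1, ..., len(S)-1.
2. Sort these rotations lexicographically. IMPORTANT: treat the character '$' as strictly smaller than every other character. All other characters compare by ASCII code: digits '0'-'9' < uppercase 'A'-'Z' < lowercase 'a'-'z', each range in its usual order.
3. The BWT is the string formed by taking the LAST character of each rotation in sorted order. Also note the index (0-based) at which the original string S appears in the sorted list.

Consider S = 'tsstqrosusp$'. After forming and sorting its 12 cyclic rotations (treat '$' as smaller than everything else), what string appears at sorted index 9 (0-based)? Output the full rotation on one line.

All 12 rotations (rotation i = S[i:]+S[:i]):
  rot[0] = tsstqrosusp$
  rot[1] = sstqrosusp$t
  rot[2] = stqrosusp$ts
  rot[3] = tqrosusp$tss
  rot[4] = qrosusp$tsst
  rot[5] = rosusp$tsstq
  rot[6] = osusp$tsstqr
  rot[7] = susp$tsstqro
  rot[8] = usp$tsstqros
  rot[9] = sp$tsstqrosu
  rot[10] = p$tsstqrosus
  rot[11] = $tsstqrosusp
Sorted (with $ < everything):
  sorted[0] = $tsstqrosusp
  sorted[1] = osusp$tsstqr
  sorted[2] = p$tsstqrosus
  sorted[3] = qrosusp$tsst
  sorted[4] = rosusp$tsstq
  sorted[5] = sp$tsstqrosu
  sorted[6] = sstqrosusp$t
  sorted[7] = stqrosusp$ts
  sorted[8] = susp$tsstqro
  sorted[9] = tqrosusp$tss
  sorted[10] = tsstqrosusp$
  sorted[11] = usp$tsstqros
sorted[9] = tqrosusp$tss

Answer: tqrosusp$tss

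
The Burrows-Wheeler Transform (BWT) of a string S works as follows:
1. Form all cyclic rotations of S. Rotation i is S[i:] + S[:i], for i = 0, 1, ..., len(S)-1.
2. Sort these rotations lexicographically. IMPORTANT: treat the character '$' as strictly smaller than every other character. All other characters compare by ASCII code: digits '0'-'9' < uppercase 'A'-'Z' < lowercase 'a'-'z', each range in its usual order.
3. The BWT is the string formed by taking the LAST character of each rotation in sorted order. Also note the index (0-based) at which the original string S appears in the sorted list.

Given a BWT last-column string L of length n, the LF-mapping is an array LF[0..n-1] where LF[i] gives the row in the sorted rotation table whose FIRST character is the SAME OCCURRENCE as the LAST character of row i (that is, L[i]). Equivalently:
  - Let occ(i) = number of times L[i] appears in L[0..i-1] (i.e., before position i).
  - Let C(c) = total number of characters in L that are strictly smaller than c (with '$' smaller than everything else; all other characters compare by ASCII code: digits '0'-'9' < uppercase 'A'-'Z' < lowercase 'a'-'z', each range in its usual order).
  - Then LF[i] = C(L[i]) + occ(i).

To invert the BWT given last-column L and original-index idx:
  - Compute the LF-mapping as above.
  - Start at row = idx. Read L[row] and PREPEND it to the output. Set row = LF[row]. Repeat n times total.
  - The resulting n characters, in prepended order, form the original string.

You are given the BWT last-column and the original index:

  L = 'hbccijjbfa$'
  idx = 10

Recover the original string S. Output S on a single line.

LF mapping: 7 2 4 5 8 9 10 3 6 1 0
Walk LF starting at row 10, prepending L[row]:
  step 1: row=10, L[10]='$', prepend. Next row=LF[10]=0
  step 2: row=0, L[0]='h', prepend. Next row=LF[0]=7
  step 3: row=7, L[7]='b', prepend. Next row=LF[7]=3
  step 4: row=3, L[3]='c', prepend. Next row=LF[3]=5
  step 5: row=5, L[5]='j', prepend. Next row=LF[5]=9
  step 6: row=9, L[9]='a', prepend. Next row=LF[9]=1
  step 7: row=1, L[1]='b', prepend. Next row=LF[1]=2
  step 8: row=2, L[2]='c', prepend. Next row=LF[2]=4
  step 9: row=4, L[4]='i', prepend. Next row=LF[4]=8
  step 10: row=8, L[8]='f', prepend. Next row=LF[8]=6
  step 11: row=6, L[6]='j', prepend. Next row=LF[6]=10
Reversed output: jficbajcbh$

Answer: jficbajcbh$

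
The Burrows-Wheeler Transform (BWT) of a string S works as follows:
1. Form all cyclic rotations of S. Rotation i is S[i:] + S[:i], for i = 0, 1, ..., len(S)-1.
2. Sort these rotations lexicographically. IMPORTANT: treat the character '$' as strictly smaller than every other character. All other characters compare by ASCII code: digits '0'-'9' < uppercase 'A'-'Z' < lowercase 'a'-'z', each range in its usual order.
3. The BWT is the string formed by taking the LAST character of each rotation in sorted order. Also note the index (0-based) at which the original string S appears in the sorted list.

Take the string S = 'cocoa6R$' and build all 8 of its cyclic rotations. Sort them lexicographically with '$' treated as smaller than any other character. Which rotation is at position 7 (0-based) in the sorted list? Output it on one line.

All 8 rotations (rotation i = S[i:]+S[:i]):
  rot[0] = cocoa6R$
  rot[1] = ocoa6R$c
  rot[2] = coa6R$co
  rot[3] = oa6R$coc
  rot[4] = a6R$coco
  rot[5] = 6R$cocoa
  rot[6] = R$cocoa6
  rot[7] = $cocoa6R
Sorted (with $ < everything):
  sorted[0] = $cocoa6R
  sorted[1] = 6R$cocoa
  sorted[2] = R$cocoa6
  sorted[3] = a6R$coco
  sorted[4] = coa6R$co
  sorted[5] = cocoa6R$
  sorted[6] = oa6R$coc
  sorted[7] = ocoa6R$c
sorted[7] = ocoa6R$c

Answer: ocoa6R$c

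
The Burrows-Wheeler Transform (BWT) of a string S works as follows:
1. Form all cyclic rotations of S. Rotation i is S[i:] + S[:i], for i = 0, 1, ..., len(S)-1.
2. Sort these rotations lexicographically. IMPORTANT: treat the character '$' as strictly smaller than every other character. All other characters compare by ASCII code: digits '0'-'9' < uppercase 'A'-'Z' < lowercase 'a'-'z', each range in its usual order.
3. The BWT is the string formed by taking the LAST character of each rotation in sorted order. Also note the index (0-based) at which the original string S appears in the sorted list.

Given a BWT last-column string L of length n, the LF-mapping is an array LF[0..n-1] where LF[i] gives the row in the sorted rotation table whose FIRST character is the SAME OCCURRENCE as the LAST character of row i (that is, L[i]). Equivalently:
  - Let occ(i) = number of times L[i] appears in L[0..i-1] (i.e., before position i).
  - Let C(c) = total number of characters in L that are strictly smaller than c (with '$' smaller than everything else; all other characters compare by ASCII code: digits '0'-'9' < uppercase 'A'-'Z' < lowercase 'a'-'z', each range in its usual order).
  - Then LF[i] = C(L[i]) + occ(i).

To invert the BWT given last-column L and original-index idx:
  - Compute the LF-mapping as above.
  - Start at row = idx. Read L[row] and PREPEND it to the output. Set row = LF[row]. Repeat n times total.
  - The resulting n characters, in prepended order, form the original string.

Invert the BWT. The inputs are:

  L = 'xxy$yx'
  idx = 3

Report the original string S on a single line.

LF mapping: 1 2 4 0 5 3
Walk LF starting at row 3, prepending L[row]:
  step 1: row=3, L[3]='$', prepend. Next row=LF[3]=0
  step 2: row=0, L[0]='x', prepend. Next row=LF[0]=1
  step 3: row=1, L[1]='x', prepend. Next row=LF[1]=2
  step 4: row=2, L[2]='y', prepend. Next row=LF[2]=4
  step 5: row=4, L[4]='y', prepend. Next row=LF[4]=5
  step 6: row=5, L[5]='x', prepend. Next row=LF[5]=3
Reversed output: xyyxx$

Answer: xyyxx$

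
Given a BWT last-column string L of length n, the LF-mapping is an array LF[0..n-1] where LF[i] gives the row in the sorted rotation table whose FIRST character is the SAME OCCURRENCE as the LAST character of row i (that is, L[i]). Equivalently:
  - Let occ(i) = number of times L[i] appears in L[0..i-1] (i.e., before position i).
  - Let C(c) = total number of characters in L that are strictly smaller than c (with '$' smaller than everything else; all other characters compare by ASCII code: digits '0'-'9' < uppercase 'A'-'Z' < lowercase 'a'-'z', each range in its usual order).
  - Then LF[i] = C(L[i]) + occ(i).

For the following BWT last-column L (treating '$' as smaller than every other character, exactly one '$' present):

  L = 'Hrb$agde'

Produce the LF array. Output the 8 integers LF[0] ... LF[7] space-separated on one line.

Char counts: '$':1, 'H':1, 'a':1, 'b':1, 'd':1, 'e':1, 'g':1, 'r':1
C (first-col start): C('$')=0, C('H')=1, C('a')=2, C('b')=3, C('d')=4, C('e')=5, C('g')=6, C('r')=7
L[0]='H': occ=0, LF[0]=C('H')+0=1+0=1
L[1]='r': occ=0, LF[1]=C('r')+0=7+0=7
L[2]='b': occ=0, LF[2]=C('b')+0=3+0=3
L[3]='$': occ=0, LF[3]=C('$')+0=0+0=0
L[4]='a': occ=0, LF[4]=C('a')+0=2+0=2
L[5]='g': occ=0, LF[5]=C('g')+0=6+0=6
L[6]='d': occ=0, LF[6]=C('d')+0=4+0=4
L[7]='e': occ=0, LF[7]=C('e')+0=5+0=5

Answer: 1 7 3 0 2 6 4 5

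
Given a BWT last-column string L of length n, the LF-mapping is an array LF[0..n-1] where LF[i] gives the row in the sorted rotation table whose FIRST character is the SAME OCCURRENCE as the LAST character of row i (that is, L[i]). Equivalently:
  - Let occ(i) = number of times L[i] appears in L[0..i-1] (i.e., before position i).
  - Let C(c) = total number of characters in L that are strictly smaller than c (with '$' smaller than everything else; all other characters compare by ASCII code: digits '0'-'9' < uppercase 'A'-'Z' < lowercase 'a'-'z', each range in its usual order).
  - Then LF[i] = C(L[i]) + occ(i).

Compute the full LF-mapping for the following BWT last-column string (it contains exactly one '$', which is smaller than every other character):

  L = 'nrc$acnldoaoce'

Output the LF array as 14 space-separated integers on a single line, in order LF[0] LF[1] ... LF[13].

Answer: 9 13 3 0 1 4 10 8 6 11 2 12 5 7

Derivation:
Char counts: '$':1, 'a':2, 'c':3, 'd':1, 'e':1, 'l':1, 'n':2, 'o':2, 'r':1
C (first-col start): C('$')=0, C('a')=1, C('c')=3, C('d')=6, C('e')=7, C('l')=8, C('n')=9, C('o')=11, C('r')=13
L[0]='n': occ=0, LF[0]=C('n')+0=9+0=9
L[1]='r': occ=0, LF[1]=C('r')+0=13+0=13
L[2]='c': occ=0, LF[2]=C('c')+0=3+0=3
L[3]='$': occ=0, LF[3]=C('$')+0=0+0=0
L[4]='a': occ=0, LF[4]=C('a')+0=1+0=1
L[5]='c': occ=1, LF[5]=C('c')+1=3+1=4
L[6]='n': occ=1, LF[6]=C('n')+1=9+1=10
L[7]='l': occ=0, LF[7]=C('l')+0=8+0=8
L[8]='d': occ=0, LF[8]=C('d')+0=6+0=6
L[9]='o': occ=0, LF[9]=C('o')+0=11+0=11
L[10]='a': occ=1, LF[10]=C('a')+1=1+1=2
L[11]='o': occ=1, LF[11]=C('o')+1=11+1=12
L[12]='c': occ=2, LF[12]=C('c')+2=3+2=5
L[13]='e': occ=0, LF[13]=C('e')+0=7+0=7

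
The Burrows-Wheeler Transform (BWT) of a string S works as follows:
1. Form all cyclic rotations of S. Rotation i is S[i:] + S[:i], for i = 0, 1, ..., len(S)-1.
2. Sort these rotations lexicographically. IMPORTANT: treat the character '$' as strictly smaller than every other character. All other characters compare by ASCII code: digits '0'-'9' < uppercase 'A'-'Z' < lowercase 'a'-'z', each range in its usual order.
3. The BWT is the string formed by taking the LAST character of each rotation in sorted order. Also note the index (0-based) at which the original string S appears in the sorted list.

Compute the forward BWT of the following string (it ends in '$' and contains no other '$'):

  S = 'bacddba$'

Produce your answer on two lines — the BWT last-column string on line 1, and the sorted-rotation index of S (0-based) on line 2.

Answer: abbd$adc
4

Derivation:
All 8 rotations (rotation i = S[i:]+S[:i]):
  rot[0] = bacddba$
  rot[1] = acddba$b
  rot[2] = cddba$ba
  rot[3] = ddba$bac
  rot[4] = dba$bacd
  rot[5] = ba$bacdd
  rot[6] = a$bacddb
  rot[7] = $bacddba
Sorted (with $ < everything):
  sorted[0] = $bacddba  (last char: 'a')
  sorted[1] = a$bacddb  (last char: 'b')
  sorted[2] = acddba$b  (last char: 'b')
  sorted[3] = ba$bacdd  (last char: 'd')
  sorted[4] = bacddba$  (last char: '$')
  sorted[5] = cddba$ba  (last char: 'a')
  sorted[6] = dba$bacd  (last char: 'd')
  sorted[7] = ddba$bac  (last char: 'c')
Last column: abbd$adc
Original string S is at sorted index 4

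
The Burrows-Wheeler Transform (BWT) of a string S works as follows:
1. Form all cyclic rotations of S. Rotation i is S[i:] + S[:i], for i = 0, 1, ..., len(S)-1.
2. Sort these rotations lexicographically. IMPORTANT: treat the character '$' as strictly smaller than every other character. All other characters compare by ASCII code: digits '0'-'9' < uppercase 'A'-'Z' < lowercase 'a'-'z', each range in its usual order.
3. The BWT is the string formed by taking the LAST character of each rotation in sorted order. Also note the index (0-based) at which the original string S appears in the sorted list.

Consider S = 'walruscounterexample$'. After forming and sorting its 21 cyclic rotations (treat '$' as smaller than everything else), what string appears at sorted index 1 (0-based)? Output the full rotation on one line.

All 21 rotations (rotation i = S[i:]+S[:i]):
  rot[0] = walruscounterexample$
  rot[1] = alruscounterexample$w
  rot[2] = lruscounterexample$wa
  rot[3] = ruscounterexample$wal
  rot[4] = uscounterexample$walr
  rot[5] = scounterexample$walru
  rot[6] = counterexample$walrus
  rot[7] = ounterexample$walrusc
  rot[8] = unterexample$walrusco
  rot[9] = nterexample$walruscou
  rot[10] = terexample$walruscoun
  rot[11] = erexample$walruscount
  rot[12] = rexample$walruscounte
  rot[13] = example$walruscounter
  rot[14] = xample$walruscountere
  rot[15] = ample$walruscounterex
  rot[16] = mple$walruscounterexa
  rot[17] = ple$walruscounterexam
  rot[18] = le$walruscounterexamp
  rot[19] = e$walruscounterexampl
  rot[20] = $walruscounterexample
Sorted (with $ < everything):
  sorted[0] = $walruscounterexample
  sorted[1] = alruscounterexample$w
  sorted[2] = ample$walruscounterex
  sorted[3] = counterexample$walrus
  sorted[4] = e$walruscounterexampl
  sorted[5] = erexample$walruscount
  sorted[6] = example$walruscounter
  sorted[7] = le$walruscounterexamp
  sorted[8] = lruscounterexample$wa
  sorted[9] = mple$walruscounterexa
  sorted[10] = nterexample$walruscou
  sorted[11] = ounterexample$walrusc
  sorted[12] = ple$walruscounterexam
  sorted[13] = rexample$walruscounte
  sorted[14] = ruscounterexample$wal
  sorted[15] = scounterexample$walru
  sorted[16] = terexample$walruscoun
  sorted[17] = unterexample$walrusco
  sorted[18] = uscounterexample$walr
  sorted[19] = walruscounterexample$
  sorted[20] = xample$walruscountere
sorted[1] = alruscounterexample$w

Answer: alruscounterexample$w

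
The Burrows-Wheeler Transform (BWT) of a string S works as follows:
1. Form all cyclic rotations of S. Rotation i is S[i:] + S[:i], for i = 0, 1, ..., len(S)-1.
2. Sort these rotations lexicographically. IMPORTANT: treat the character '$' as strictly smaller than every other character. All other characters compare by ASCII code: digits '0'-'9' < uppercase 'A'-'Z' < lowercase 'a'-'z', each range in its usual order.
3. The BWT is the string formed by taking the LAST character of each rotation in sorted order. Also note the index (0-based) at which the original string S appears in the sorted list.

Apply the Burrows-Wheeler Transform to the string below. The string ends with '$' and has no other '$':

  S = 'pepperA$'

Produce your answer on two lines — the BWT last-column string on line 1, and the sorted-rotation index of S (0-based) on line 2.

All 8 rotations (rotation i = S[i:]+S[:i]):
  rot[0] = pepperA$
  rot[1] = epperA$p
  rot[2] = pperA$pe
  rot[3] = perA$pep
  rot[4] = erA$pepp
  rot[5] = rA$peppe
  rot[6] = A$pepper
  rot[7] = $pepperA
Sorted (with $ < everything):
  sorted[0] = $pepperA  (last char: 'A')
  sorted[1] = A$pepper  (last char: 'r')
  sorted[2] = epperA$p  (last char: 'p')
  sorted[3] = erA$pepp  (last char: 'p')
  sorted[4] = pepperA$  (last char: '$')
  sorted[5] = perA$pep  (last char: 'p')
  sorted[6] = pperA$pe  (last char: 'e')
  sorted[7] = rA$peppe  (last char: 'e')
Last column: Arpp$pee
Original string S is at sorted index 4

Answer: Arpp$pee
4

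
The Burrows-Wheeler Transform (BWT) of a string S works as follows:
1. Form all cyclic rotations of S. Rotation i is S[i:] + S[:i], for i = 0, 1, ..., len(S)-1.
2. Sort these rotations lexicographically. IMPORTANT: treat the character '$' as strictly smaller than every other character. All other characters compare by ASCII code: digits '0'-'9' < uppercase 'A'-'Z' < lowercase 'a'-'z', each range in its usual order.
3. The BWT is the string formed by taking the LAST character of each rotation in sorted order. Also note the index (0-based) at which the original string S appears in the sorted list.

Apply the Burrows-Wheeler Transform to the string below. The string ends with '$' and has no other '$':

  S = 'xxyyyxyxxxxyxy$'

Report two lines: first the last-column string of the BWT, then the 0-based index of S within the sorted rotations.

All 15 rotations (rotation i = S[i:]+S[:i]):
  rot[0] = xxyyyxyxxxxyxy$
  rot[1] = xyyyxyxxxxyxy$x
  rot[2] = yyyxyxxxxyxy$xx
  rot[3] = yyxyxxxxyxy$xxy
  rot[4] = yxyxxxxyxy$xxyy
  rot[5] = xyxxxxyxy$xxyyy
  rot[6] = yxxxxyxy$xxyyyx
  rot[7] = xxxxyxy$xxyyyxy
  rot[8] = xxxyxy$xxyyyxyx
  rot[9] = xxyxy$xxyyyxyxx
  rot[10] = xyxy$xxyyyxyxxx
  rot[11] = yxy$xxyyyxyxxxx
  rot[12] = xy$xxyyyxyxxxxy
  rot[13] = y$xxyyyxyxxxxyx
  rot[14] = $xxyyyxyxxxxyxy
Sorted (with $ < everything):
  sorted[0] = $xxyyyxyxxxxyxy  (last char: 'y')
  sorted[1] = xxxxyxy$xxyyyxy  (last char: 'y')
  sorted[2] = xxxyxy$xxyyyxyx  (last char: 'x')
  sorted[3] = xxyxy$xxyyyxyxx  (last char: 'x')
  sorted[4] = xxyyyxyxxxxyxy$  (last char: '$')
  sorted[5] = xy$xxyyyxyxxxxy  (last char: 'y')
  sorted[6] = xyxxxxyxy$xxyyy  (last char: 'y')
  sorted[7] = xyxy$xxyyyxyxxx  (last char: 'x')
  sorted[8] = xyyyxyxxxxyxy$x  (last char: 'x')
  sorted[9] = y$xxyyyxyxxxxyx  (last char: 'x')
  sorted[10] = yxxxxyxy$xxyyyx  (last char: 'x')
  sorted[11] = yxy$xxyyyxyxxxx  (last char: 'x')
  sorted[12] = yxyxxxxyxy$xxyy  (last char: 'y')
  sorted[13] = yyxyxxxxyxy$xxy  (last char: 'y')
  sorted[14] = yyyxyxxxxyxy$xx  (last char: 'x')
Last column: yyxx$yyxxxxxyyx
Original string S is at sorted index 4

Answer: yyxx$yyxxxxxyyx
4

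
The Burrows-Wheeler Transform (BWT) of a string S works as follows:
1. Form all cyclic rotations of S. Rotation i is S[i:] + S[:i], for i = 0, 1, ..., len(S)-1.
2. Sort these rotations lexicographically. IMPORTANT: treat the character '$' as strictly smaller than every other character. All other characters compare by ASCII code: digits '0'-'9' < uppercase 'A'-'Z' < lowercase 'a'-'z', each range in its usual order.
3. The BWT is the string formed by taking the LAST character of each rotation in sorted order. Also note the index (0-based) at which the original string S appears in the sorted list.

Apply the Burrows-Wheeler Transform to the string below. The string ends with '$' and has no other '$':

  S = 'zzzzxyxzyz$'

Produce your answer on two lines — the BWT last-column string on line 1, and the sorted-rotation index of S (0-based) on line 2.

All 11 rotations (rotation i = S[i:]+S[:i]):
  rot[0] = zzzzxyxzyz$
  rot[1] = zzzxyxzyz$z
  rot[2] = zzxyxzyz$zz
  rot[3] = zxyxzyz$zzz
  rot[4] = xyxzyz$zzzz
  rot[5] = yxzyz$zzzzx
  rot[6] = xzyz$zzzzxy
  rot[7] = zyz$zzzzxyx
  rot[8] = yz$zzzzxyxz
  rot[9] = z$zzzzxyxzy
  rot[10] = $zzzzxyxzyz
Sorted (with $ < everything):
  sorted[0] = $zzzzxyxzyz  (last char: 'z')
  sorted[1] = xyxzyz$zzzz  (last char: 'z')
  sorted[2] = xzyz$zzzzxy  (last char: 'y')
  sorted[3] = yxzyz$zzzzx  (last char: 'x')
  sorted[4] = yz$zzzzxyxz  (last char: 'z')
  sorted[5] = z$zzzzxyxzy  (last char: 'y')
  sorted[6] = zxyxzyz$zzz  (last char: 'z')
  sorted[7] = zyz$zzzzxyx  (last char: 'x')
  sorted[8] = zzxyxzyz$zz  (last char: 'z')
  sorted[9] = zzzxyxzyz$z  (last char: 'z')
  sorted[10] = zzzzxyxzyz$  (last char: '$')
Last column: zzyxzyzxzz$
Original string S is at sorted index 10

Answer: zzyxzyzxzz$
10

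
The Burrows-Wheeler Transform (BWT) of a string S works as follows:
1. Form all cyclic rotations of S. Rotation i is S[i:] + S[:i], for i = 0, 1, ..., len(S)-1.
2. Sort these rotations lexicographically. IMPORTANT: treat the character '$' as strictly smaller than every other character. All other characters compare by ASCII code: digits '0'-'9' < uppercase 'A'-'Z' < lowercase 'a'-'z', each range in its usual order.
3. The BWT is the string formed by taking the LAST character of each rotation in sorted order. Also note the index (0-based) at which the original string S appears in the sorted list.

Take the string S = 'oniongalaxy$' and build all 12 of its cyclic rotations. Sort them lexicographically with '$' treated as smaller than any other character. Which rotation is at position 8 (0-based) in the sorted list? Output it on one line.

Answer: ongalaxy$oni

Derivation:
All 12 rotations (rotation i = S[i:]+S[:i]):
  rot[0] = oniongalaxy$
  rot[1] = niongalaxy$o
  rot[2] = iongalaxy$on
  rot[3] = ongalaxy$oni
  rot[4] = ngalaxy$onio
  rot[5] = galaxy$onion
  rot[6] = alaxy$oniong
  rot[7] = laxy$onionga
  rot[8] = axy$oniongal
  rot[9] = xy$oniongala
  rot[10] = y$oniongalax
  rot[11] = $oniongalaxy
Sorted (with $ < everything):
  sorted[0] = $oniongalaxy
  sorted[1] = alaxy$oniong
  sorted[2] = axy$oniongal
  sorted[3] = galaxy$onion
  sorted[4] = iongalaxy$on
  sorted[5] = laxy$onionga
  sorted[6] = ngalaxy$onio
  sorted[7] = niongalaxy$o
  sorted[8] = ongalaxy$oni
  sorted[9] = oniongalaxy$
  sorted[10] = xy$oniongala
  sorted[11] = y$oniongalax
sorted[8] = ongalaxy$oni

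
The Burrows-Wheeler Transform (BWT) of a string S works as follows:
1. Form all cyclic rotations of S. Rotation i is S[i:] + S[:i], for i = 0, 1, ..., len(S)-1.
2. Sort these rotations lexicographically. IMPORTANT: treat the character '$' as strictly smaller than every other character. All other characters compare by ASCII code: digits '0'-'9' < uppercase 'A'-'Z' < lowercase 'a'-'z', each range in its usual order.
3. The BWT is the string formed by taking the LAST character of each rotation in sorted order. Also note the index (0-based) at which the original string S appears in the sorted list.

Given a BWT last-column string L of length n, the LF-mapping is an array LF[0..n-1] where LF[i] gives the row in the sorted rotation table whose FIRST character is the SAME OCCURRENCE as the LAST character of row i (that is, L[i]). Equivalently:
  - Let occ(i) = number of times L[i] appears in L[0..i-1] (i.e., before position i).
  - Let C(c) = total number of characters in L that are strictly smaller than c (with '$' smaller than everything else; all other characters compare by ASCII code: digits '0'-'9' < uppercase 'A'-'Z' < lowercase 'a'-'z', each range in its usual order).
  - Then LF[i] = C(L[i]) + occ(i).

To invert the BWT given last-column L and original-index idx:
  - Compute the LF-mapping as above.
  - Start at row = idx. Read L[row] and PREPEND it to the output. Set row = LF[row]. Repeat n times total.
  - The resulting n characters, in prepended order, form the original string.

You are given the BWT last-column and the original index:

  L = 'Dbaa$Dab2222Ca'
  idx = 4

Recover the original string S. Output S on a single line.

LF mapping: 6 12 8 9 0 7 10 13 1 2 3 4 5 11
Walk LF starting at row 4, prepending L[row]:
  step 1: row=4, L[4]='$', prepend. Next row=LF[4]=0
  step 2: row=0, L[0]='D', prepend. Next row=LF[0]=6
  step 3: row=6, L[6]='a', prepend. Next row=LF[6]=10
  step 4: row=10, L[10]='2', prepend. Next row=LF[10]=3
  step 5: row=3, L[3]='a', prepend. Next row=LF[3]=9
  step 6: row=9, L[9]='2', prepend. Next row=LF[9]=2
  step 7: row=2, L[2]='a', prepend. Next row=LF[2]=8
  step 8: row=8, L[8]='2', prepend. Next row=LF[8]=1
  step 9: row=1, L[1]='b', prepend. Next row=LF[1]=12
  step 10: row=12, L[12]='C', prepend. Next row=LF[12]=5
  step 11: row=5, L[5]='D', prepend. Next row=LF[5]=7
  step 12: row=7, L[7]='b', prepend. Next row=LF[7]=13
  step 13: row=13, L[13]='a', prepend. Next row=LF[13]=11
  step 14: row=11, L[11]='2', prepend. Next row=LF[11]=4
Reversed output: 2abDCb2a2a2aD$

Answer: 2abDCb2a2a2aD$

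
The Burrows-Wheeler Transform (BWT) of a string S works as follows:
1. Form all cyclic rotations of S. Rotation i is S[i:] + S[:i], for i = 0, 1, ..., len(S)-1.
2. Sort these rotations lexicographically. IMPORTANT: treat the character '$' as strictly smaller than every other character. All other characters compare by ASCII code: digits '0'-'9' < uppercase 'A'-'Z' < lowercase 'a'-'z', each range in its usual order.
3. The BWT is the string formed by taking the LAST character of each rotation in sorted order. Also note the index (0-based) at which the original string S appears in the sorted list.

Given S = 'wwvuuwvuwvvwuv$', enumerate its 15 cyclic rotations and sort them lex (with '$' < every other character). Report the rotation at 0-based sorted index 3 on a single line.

All 15 rotations (rotation i = S[i:]+S[:i]):
  rot[0] = wwvuuwvuwvvwuv$
  rot[1] = wvuuwvuwvvwuv$w
  rot[2] = vuuwvuwvvwuv$ww
  rot[3] = uuwvuwvvwuv$wwv
  rot[4] = uwvuwvvwuv$wwvu
  rot[5] = wvuwvvwuv$wwvuu
  rot[6] = vuwvvwuv$wwvuuw
  rot[7] = uwvvwuv$wwvuuwv
  rot[8] = wvvwuv$wwvuuwvu
  rot[9] = vvwuv$wwvuuwvuw
  rot[10] = vwuv$wwvuuwvuwv
  rot[11] = wuv$wwvuuwvuwvv
  rot[12] = uv$wwvuuwvuwvvw
  rot[13] = v$wwvuuwvuwvvwu
  rot[14] = $wwvuuwvuwvvwuv
Sorted (with $ < everything):
  sorted[0] = $wwvuuwvuwvvwuv
  sorted[1] = uuwvuwvvwuv$wwv
  sorted[2] = uv$wwvuuwvuwvvw
  sorted[3] = uwvuwvvwuv$wwvu
  sorted[4] = uwvvwuv$wwvuuwv
  sorted[5] = v$wwvuuwvuwvvwu
  sorted[6] = vuuwvuwvvwuv$ww
  sorted[7] = vuwvvwuv$wwvuuw
  sorted[8] = vvwuv$wwvuuwvuw
  sorted[9] = vwuv$wwvuuwvuwv
  sorted[10] = wuv$wwvuuwvuwvv
  sorted[11] = wvuuwvuwvvwuv$w
  sorted[12] = wvuwvvwuv$wwvuu
  sorted[13] = wvvwuv$wwvuuwvu
  sorted[14] = wwvuuwvuwvvwuv$
sorted[3] = uwvuwvvwuv$wwvu

Answer: uwvuwvvwuv$wwvu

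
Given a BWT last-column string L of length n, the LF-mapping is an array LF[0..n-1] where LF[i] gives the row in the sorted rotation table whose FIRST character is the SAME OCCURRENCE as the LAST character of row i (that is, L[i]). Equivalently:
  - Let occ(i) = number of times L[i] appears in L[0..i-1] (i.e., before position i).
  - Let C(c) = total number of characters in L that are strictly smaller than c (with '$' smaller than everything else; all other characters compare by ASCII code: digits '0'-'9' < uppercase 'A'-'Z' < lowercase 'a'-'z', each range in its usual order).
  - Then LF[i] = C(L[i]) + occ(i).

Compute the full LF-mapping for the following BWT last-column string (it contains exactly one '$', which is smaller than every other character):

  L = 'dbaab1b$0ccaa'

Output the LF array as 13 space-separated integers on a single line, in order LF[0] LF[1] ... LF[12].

Char counts: '$':1, '0':1, '1':1, 'a':4, 'b':3, 'c':2, 'd':1
C (first-col start): C('$')=0, C('0')=1, C('1')=2, C('a')=3, C('b')=7, C('c')=10, C('d')=12
L[0]='d': occ=0, LF[0]=C('d')+0=12+0=12
L[1]='b': occ=0, LF[1]=C('b')+0=7+0=7
L[2]='a': occ=0, LF[2]=C('a')+0=3+0=3
L[3]='a': occ=1, LF[3]=C('a')+1=3+1=4
L[4]='b': occ=1, LF[4]=C('b')+1=7+1=8
L[5]='1': occ=0, LF[5]=C('1')+0=2+0=2
L[6]='b': occ=2, LF[6]=C('b')+2=7+2=9
L[7]='$': occ=0, LF[7]=C('$')+0=0+0=0
L[8]='0': occ=0, LF[8]=C('0')+0=1+0=1
L[9]='c': occ=0, LF[9]=C('c')+0=10+0=10
L[10]='c': occ=1, LF[10]=C('c')+1=10+1=11
L[11]='a': occ=2, LF[11]=C('a')+2=3+2=5
L[12]='a': occ=3, LF[12]=C('a')+3=3+3=6

Answer: 12 7 3 4 8 2 9 0 1 10 11 5 6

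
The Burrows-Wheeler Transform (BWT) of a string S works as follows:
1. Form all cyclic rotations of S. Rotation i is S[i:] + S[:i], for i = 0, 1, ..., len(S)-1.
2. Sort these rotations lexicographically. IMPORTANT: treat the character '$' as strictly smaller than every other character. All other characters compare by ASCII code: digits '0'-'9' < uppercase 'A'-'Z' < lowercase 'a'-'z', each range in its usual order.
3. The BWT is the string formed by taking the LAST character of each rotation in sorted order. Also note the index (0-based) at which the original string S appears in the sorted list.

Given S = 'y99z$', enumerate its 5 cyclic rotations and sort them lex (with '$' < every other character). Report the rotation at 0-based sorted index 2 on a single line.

All 5 rotations (rotation i = S[i:]+S[:i]):
  rot[0] = y99z$
  rot[1] = 99z$y
  rot[2] = 9z$y9
  rot[3] = z$y99
  rot[4] = $y99z
Sorted (with $ < everything):
  sorted[0] = $y99z
  sorted[1] = 99z$y
  sorted[2] = 9z$y9
  sorted[3] = y99z$
  sorted[4] = z$y99
sorted[2] = 9z$y9

Answer: 9z$y9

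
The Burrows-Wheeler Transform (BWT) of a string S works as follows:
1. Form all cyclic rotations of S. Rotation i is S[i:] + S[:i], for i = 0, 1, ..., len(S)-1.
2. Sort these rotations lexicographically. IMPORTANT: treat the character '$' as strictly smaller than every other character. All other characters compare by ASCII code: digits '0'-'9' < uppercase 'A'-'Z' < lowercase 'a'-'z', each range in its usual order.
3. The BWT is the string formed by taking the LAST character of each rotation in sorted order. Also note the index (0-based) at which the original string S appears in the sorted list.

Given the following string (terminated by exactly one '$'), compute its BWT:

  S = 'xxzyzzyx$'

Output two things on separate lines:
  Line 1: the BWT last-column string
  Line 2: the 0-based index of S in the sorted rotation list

Answer: xy$xzzzxy
2

Derivation:
All 9 rotations (rotation i = S[i:]+S[:i]):
  rot[0] = xxzyzzyx$
  rot[1] = xzyzzyx$x
  rot[2] = zyzzyx$xx
  rot[3] = yzzyx$xxz
  rot[4] = zzyx$xxzy
  rot[5] = zyx$xxzyz
  rot[6] = yx$xxzyzz
  rot[7] = x$xxzyzzy
  rot[8] = $xxzyzzyx
Sorted (with $ < everything):
  sorted[0] = $xxzyzzyx  (last char: 'x')
  sorted[1] = x$xxzyzzy  (last char: 'y')
  sorted[2] = xxzyzzyx$  (last char: '$')
  sorted[3] = xzyzzyx$x  (last char: 'x')
  sorted[4] = yx$xxzyzz  (last char: 'z')
  sorted[5] = yzzyx$xxz  (last char: 'z')
  sorted[6] = zyx$xxzyz  (last char: 'z')
  sorted[7] = zyzzyx$xx  (last char: 'x')
  sorted[8] = zzyx$xxzy  (last char: 'y')
Last column: xy$xzzzxy
Original string S is at sorted index 2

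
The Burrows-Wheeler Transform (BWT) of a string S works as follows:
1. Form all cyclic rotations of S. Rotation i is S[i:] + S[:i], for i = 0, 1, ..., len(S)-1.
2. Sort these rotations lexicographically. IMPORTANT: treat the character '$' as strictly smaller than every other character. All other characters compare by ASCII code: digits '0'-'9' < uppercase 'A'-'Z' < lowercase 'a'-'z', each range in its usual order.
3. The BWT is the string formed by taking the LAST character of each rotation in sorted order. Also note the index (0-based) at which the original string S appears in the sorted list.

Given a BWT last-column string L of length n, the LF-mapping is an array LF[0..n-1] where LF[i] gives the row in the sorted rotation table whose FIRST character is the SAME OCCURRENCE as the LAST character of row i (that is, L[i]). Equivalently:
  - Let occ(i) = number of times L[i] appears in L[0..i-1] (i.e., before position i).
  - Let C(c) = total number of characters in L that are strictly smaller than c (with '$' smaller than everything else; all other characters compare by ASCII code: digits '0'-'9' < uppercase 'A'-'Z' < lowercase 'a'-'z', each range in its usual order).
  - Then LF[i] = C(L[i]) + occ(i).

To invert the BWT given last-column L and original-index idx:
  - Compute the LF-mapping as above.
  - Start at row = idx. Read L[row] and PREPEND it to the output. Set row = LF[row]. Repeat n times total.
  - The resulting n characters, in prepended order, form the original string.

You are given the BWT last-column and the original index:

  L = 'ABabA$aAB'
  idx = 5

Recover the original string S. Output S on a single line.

Answer: BbAaaABA$

Derivation:
LF mapping: 1 4 6 8 2 0 7 3 5
Walk LF starting at row 5, prepending L[row]:
  step 1: row=5, L[5]='$', prepend. Next row=LF[5]=0
  step 2: row=0, L[0]='A', prepend. Next row=LF[0]=1
  step 3: row=1, L[1]='B', prepend. Next row=LF[1]=4
  step 4: row=4, L[4]='A', prepend. Next row=LF[4]=2
  step 5: row=2, L[2]='a', prepend. Next row=LF[2]=6
  step 6: row=6, L[6]='a', prepend. Next row=LF[6]=7
  step 7: row=7, L[7]='A', prepend. Next row=LF[7]=3
  step 8: row=3, L[3]='b', prepend. Next row=LF[3]=8
  step 9: row=8, L[8]='B', prepend. Next row=LF[8]=5
Reversed output: BbAaaABA$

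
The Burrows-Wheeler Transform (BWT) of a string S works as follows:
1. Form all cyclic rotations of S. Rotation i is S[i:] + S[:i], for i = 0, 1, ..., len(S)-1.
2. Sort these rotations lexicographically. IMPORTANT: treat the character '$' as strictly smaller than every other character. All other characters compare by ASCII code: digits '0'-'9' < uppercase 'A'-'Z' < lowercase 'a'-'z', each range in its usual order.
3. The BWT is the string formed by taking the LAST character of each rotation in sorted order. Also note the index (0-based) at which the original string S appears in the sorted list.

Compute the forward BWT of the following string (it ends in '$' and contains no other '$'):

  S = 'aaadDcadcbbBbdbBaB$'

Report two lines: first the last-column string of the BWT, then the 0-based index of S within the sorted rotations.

Answer: BabbdB$aacdbcBDdaba
6

Derivation:
All 19 rotations (rotation i = S[i:]+S[:i]):
  rot[0] = aaadDcadcbbBbdbBaB$
  rot[1] = aadDcadcbbBbdbBaB$a
  rot[2] = adDcadcbbBbdbBaB$aa
  rot[3] = dDcadcbbBbdbBaB$aaa
  rot[4] = DcadcbbBbdbBaB$aaad
  rot[5] = cadcbbBbdbBaB$aaadD
  rot[6] = adcbbBbdbBaB$aaadDc
  rot[7] = dcbbBbdbBaB$aaadDca
  rot[8] = cbbBbdbBaB$aaadDcad
  rot[9] = bbBbdbBaB$aaadDcadc
  rot[10] = bBbdbBaB$aaadDcadcb
  rot[11] = BbdbBaB$aaadDcadcbb
  rot[12] = bdbBaB$aaadDcadcbbB
  rot[13] = dbBaB$aaadDcadcbbBb
  rot[14] = bBaB$aaadDcadcbbBbd
  rot[15] = BaB$aaadDcadcbbBbdb
  rot[16] = aB$aaadDcadcbbBbdbB
  rot[17] = B$aaadDcadcbbBbdbBa
  rot[18] = $aaadDcadcbbBbdbBaB
Sorted (with $ < everything):
  sorted[0] = $aaadDcadcbbBbdbBaB  (last char: 'B')
  sorted[1] = B$aaadDcadcbbBbdbBa  (last char: 'a')
  sorted[2] = BaB$aaadDcadcbbBbdb  (last char: 'b')
  sorted[3] = BbdbBaB$aaadDcadcbb  (last char: 'b')
  sorted[4] = DcadcbbBbdbBaB$aaad  (last char: 'd')
  sorted[5] = aB$aaadDcadcbbBbdbB  (last char: 'B')
  sorted[6] = aaadDcadcbbBbdbBaB$  (last char: '$')
  sorted[7] = aadDcadcbbBbdbBaB$a  (last char: 'a')
  sorted[8] = adDcadcbbBbdbBaB$aa  (last char: 'a')
  sorted[9] = adcbbBbdbBaB$aaadDc  (last char: 'c')
  sorted[10] = bBaB$aaadDcadcbbBbd  (last char: 'd')
  sorted[11] = bBbdbBaB$aaadDcadcb  (last char: 'b')
  sorted[12] = bbBbdbBaB$aaadDcadc  (last char: 'c')
  sorted[13] = bdbBaB$aaadDcadcbbB  (last char: 'B')
  sorted[14] = cadcbbBbdbBaB$aaadD  (last char: 'D')
  sorted[15] = cbbBbdbBaB$aaadDcad  (last char: 'd')
  sorted[16] = dDcadcbbBbdbBaB$aaa  (last char: 'a')
  sorted[17] = dbBaB$aaadDcadcbbBb  (last char: 'b')
  sorted[18] = dcbbBbdbBaB$aaadDca  (last char: 'a')
Last column: BabbdB$aacdbcBDdaba
Original string S is at sorted index 6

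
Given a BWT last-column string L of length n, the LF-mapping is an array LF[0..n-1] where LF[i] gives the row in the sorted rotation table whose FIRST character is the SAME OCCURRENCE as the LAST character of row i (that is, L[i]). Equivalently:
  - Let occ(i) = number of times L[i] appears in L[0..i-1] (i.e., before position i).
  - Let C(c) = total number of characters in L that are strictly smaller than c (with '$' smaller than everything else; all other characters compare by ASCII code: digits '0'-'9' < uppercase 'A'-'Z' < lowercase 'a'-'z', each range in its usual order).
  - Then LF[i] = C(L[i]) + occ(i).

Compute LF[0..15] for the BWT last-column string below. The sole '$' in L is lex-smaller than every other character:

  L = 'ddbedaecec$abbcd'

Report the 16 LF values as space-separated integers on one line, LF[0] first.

Answer: 9 10 3 13 11 1 14 6 15 7 0 2 4 5 8 12

Derivation:
Char counts: '$':1, 'a':2, 'b':3, 'c':3, 'd':4, 'e':3
C (first-col start): C('$')=0, C('a')=1, C('b')=3, C('c')=6, C('d')=9, C('e')=13
L[0]='d': occ=0, LF[0]=C('d')+0=9+0=9
L[1]='d': occ=1, LF[1]=C('d')+1=9+1=10
L[2]='b': occ=0, LF[2]=C('b')+0=3+0=3
L[3]='e': occ=0, LF[3]=C('e')+0=13+0=13
L[4]='d': occ=2, LF[4]=C('d')+2=9+2=11
L[5]='a': occ=0, LF[5]=C('a')+0=1+0=1
L[6]='e': occ=1, LF[6]=C('e')+1=13+1=14
L[7]='c': occ=0, LF[7]=C('c')+0=6+0=6
L[8]='e': occ=2, LF[8]=C('e')+2=13+2=15
L[9]='c': occ=1, LF[9]=C('c')+1=6+1=7
L[10]='$': occ=0, LF[10]=C('$')+0=0+0=0
L[11]='a': occ=1, LF[11]=C('a')+1=1+1=2
L[12]='b': occ=1, LF[12]=C('b')+1=3+1=4
L[13]='b': occ=2, LF[13]=C('b')+2=3+2=5
L[14]='c': occ=2, LF[14]=C('c')+2=6+2=8
L[15]='d': occ=3, LF[15]=C('d')+3=9+3=12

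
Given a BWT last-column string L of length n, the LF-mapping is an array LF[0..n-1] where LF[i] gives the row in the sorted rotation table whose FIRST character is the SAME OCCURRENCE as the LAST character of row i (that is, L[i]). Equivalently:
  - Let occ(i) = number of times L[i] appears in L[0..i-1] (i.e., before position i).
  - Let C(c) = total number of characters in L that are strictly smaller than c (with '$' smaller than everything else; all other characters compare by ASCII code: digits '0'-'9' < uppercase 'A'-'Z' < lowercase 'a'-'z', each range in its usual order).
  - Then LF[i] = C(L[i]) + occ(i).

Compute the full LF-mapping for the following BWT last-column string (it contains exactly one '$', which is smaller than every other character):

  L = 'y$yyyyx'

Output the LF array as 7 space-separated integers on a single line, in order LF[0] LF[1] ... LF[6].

Answer: 2 0 3 4 5 6 1

Derivation:
Char counts: '$':1, 'x':1, 'y':5
C (first-col start): C('$')=0, C('x')=1, C('y')=2
L[0]='y': occ=0, LF[0]=C('y')+0=2+0=2
L[1]='$': occ=0, LF[1]=C('$')+0=0+0=0
L[2]='y': occ=1, LF[2]=C('y')+1=2+1=3
L[3]='y': occ=2, LF[3]=C('y')+2=2+2=4
L[4]='y': occ=3, LF[4]=C('y')+3=2+3=5
L[5]='y': occ=4, LF[5]=C('y')+4=2+4=6
L[6]='x': occ=0, LF[6]=C('x')+0=1+0=1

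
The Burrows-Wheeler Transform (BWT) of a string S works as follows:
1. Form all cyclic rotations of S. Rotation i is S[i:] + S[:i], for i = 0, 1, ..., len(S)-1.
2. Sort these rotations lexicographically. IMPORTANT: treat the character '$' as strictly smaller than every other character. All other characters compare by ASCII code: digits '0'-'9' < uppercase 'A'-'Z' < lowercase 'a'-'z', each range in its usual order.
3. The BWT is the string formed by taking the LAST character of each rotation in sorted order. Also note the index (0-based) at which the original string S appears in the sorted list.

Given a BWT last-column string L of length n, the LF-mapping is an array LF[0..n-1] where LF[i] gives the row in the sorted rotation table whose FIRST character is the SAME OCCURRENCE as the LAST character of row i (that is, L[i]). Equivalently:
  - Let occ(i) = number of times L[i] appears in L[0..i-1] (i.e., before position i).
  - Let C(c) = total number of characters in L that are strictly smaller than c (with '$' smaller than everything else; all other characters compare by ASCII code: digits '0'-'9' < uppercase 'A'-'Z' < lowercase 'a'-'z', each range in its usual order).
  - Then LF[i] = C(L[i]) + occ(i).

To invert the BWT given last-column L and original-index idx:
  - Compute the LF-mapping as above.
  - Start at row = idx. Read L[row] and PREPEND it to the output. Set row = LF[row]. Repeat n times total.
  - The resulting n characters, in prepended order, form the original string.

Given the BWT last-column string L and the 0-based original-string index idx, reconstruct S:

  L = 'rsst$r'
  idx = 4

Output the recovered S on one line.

Answer: srtsr$

Derivation:
LF mapping: 1 3 4 5 0 2
Walk LF starting at row 4, prepending L[row]:
  step 1: row=4, L[4]='$', prepend. Next row=LF[4]=0
  step 2: row=0, L[0]='r', prepend. Next row=LF[0]=1
  step 3: row=1, L[1]='s', prepend. Next row=LF[1]=3
  step 4: row=3, L[3]='t', prepend. Next row=LF[3]=5
  step 5: row=5, L[5]='r', prepend. Next row=LF[5]=2
  step 6: row=2, L[2]='s', prepend. Next row=LF[2]=4
Reversed output: srtsr$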